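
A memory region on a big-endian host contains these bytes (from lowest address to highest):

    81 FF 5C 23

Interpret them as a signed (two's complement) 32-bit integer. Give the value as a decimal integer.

Big-endian stores the most-significant byte at the lowest address.
The bytes are already most-significant first: 0x81FF5C23.
Top bit is set, so as a signed 32-bit value this is 0x81FF5C23 − 2^32 = -2113971165.

-2113971165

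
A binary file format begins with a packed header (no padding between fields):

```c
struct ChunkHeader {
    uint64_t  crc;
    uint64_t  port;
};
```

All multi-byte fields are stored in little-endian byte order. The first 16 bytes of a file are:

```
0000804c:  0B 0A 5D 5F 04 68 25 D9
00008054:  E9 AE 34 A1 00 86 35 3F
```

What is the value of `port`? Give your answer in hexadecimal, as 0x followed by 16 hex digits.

0x3F358600A134AEE9

`port` follows `crc` (8 bytes), so it starts at byte offset 8 and occupies 8 bytes.
Bytes at offsets 8..15: E9 AE 34 A1 00 86 35 3F.
In little-endian order the low byte comes first in memory.
Reassemble most-significant byte first: 3F 35 86 00 A1 34 AE E9 → 0x3F358600A134AEE9.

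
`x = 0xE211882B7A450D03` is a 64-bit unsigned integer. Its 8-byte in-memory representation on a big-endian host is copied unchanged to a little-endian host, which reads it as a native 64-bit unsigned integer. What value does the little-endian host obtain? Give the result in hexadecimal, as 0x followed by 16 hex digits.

0x030D457A2B8811E2

Stored big-endian, the bytes at ascending addresses are E2 11 88 2B 7A 45 0D 03.
Read back as little-endian, the first byte is least significant, giving 0x030D457A2B8811E2.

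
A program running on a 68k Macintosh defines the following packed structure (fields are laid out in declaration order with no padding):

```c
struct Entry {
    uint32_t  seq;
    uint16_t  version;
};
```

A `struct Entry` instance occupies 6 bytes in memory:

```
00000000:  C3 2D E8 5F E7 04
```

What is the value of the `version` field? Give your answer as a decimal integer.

59140

`version` follows `seq` (4 bytes), so it starts at byte offset 4 and occupies 2 bytes.
Bytes at offsets 4..5: E7 04.
Big-endian stores the most-significant byte at the lowest address.
The bytes are already most-significant first: 0xE704.
0xE704 = 59140.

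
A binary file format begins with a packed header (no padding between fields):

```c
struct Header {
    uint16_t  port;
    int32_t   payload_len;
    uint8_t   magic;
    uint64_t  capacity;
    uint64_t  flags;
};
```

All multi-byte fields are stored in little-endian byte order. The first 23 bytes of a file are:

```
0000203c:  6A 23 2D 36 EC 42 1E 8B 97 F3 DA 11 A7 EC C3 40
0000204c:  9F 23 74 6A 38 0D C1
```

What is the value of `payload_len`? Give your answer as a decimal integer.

1122776621

`payload_len` follows `port` (2 bytes), so it starts at byte offset 2 and occupies 4 bytes.
Bytes at offsets 2..5: 2D 36 EC 42.
Little-endian stores the least-significant byte at the lowest address.
Reassemble most-significant byte first: 42 EC 36 2D → 0x42EC362D.
0x42EC362D = 1122776621.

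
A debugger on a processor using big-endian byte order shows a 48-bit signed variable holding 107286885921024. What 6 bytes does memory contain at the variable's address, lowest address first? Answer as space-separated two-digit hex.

107286885921024 in hexadecimal, padded to 48 bits, is 0x6193ACB97100.
Split into bytes (most-significant first): 61 93 AC B9 71 00.
Big-endian stores the most-significant byte at the lowest address.
So the memory order matches the most-significant-first order: 61 93 AC B9 71 00.

61 93 AC B9 71 00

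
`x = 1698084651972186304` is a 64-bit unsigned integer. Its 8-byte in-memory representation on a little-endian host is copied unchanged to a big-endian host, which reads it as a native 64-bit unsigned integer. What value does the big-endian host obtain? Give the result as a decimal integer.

1698084651972186304 in 64-bit hexadecimal is 0x1790CEFE7F5850C0.
Stored little-endian, the bytes at ascending addresses are C0 50 58 7F FE CE 90 17.
Read back as big-endian, the last byte is least significant, giving 0xC050587FFECE9017.
0xC050587FFECE9017 = 13857673360178057239.

13857673360178057239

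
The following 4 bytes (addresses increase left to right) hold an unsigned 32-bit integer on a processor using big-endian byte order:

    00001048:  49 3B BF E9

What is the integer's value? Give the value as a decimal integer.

Big-endian: lowest address holds the most-significant byte.
The bytes are already most-significant first: 0x493BBFE9.
0x493BBFE9 = 1228652521.

1228652521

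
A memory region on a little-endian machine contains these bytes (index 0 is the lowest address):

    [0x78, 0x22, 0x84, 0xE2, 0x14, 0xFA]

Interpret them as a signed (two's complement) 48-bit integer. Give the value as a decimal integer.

-6507370110344

Little-endian: lowest address holds the least-significant byte.
Reassemble most-significant byte first: FA 14 E2 84 22 78 → 0xFA14E2842278.
Top bit is set, so as a signed 48-bit value this is 0xFA14E2842278 − 2^48 = -6507370110344.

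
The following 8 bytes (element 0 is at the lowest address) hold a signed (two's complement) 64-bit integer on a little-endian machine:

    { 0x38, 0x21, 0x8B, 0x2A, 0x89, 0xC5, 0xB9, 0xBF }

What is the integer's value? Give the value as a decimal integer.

Little-endian: lowest address holds the least-significant byte.
Reassemble most-significant byte first: BF B9 C5 89 2A 8B 21 38 → 0xBFB9C5892A8B2138.
Top bit is set, so as a signed 64-bit value this is 0xBFB9C5892A8B2138 − 2^64 = -4631453548858891976.

-4631453548858891976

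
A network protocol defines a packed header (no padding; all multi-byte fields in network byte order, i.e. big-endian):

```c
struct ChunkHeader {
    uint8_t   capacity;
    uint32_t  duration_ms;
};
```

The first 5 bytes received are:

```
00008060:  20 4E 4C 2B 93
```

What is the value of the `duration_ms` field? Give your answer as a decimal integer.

`duration_ms` follows `capacity` (1 byte), so it starts at byte offset 1 and occupies 4 bytes.
Bytes at offsets 1..4: 4E 4C 2B 93.
Big-endian stores the most-significant byte at the lowest address.
The bytes are already most-significant first: 0x4E4C2B93.
0x4E4C2B93 = 1313614739.

1313614739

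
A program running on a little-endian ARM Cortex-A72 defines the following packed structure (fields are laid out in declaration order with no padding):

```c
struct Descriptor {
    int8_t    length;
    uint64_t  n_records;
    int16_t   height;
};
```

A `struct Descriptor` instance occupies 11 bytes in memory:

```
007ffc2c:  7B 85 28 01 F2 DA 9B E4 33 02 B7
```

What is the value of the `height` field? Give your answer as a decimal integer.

`height` follows `length` (1 B), `n_records` (8 B), so it starts at offset 1 + 8 = 9 and occupies 2 bytes.
Bytes at offsets 9..10: 02 B7.
Little-endian stores the least-significant byte at the lowest address.
Reassemble most-significant byte first: B7 02 → 0xB702.
Top bit is set, so as a signed 16-bit value this is 0xB702 − 2^16 = -18686.

-18686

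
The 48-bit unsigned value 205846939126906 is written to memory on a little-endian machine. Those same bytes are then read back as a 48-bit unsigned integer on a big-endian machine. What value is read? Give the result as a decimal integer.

205846939126906 in 48-bit hexadecimal is 0xBB3779AF4C7A.
Stored little-endian, the bytes at ascending addresses are 7A 4C AF 79 37 BB.
Read back as big-endian, the last byte is least significant, giving 0x7A4CAF7937BB.
0x7A4CAF7937BB = 134469780060091.

134469780060091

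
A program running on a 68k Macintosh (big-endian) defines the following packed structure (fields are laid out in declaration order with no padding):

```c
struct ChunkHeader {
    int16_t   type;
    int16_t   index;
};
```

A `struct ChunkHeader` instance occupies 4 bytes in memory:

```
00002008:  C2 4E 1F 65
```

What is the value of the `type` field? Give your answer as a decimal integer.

`type` is the first field, at byte offset 0, occupying 2 bytes.
Bytes at offsets 0..1: C2 4E.
Big-endian stores the most-significant byte at the lowest address.
The bytes are already most-significant first: 0xC24E.
Top bit is set, so as a signed 16-bit value this is 0xC24E − 2^16 = -15794.

-15794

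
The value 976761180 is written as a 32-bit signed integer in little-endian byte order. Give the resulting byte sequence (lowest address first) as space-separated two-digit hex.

5C 31 38 3A

976761180 in hexadecimal, padded to 32 bits, is 0x3A38315C.
Split into bytes (most-significant first): 3A 38 31 5C.
Little-endian stores the least-significant byte at the lowest address.
So at ascending addresses the bytes are 5C 31 38 3A.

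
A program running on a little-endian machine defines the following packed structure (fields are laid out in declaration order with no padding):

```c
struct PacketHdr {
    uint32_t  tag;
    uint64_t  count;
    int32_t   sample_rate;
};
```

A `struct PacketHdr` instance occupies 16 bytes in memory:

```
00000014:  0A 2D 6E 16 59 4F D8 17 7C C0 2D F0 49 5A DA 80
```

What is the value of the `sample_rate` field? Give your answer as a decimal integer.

-2133173687

`sample_rate` follows `tag` (4 B), `count` (8 B), so it starts at offset 4 + 8 = 12 and occupies 4 bytes.
Bytes at offsets 12..15: 49 5A DA 80.
Little-endian: lowest address holds the least-significant byte.
Reassemble most-significant byte first: 80 DA 5A 49 → 0x80DA5A49.
Top bit is set, so as a signed 32-bit value this is 0x80DA5A49 − 2^32 = -2133173687.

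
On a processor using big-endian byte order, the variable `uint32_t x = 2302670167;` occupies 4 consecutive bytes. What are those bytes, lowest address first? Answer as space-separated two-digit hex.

2302670167 in hexadecimal, padded to 32 bits, is 0x893FF557.
Split into bytes (most-significant first): 89 3F F5 57.
Big-endian stores the most-significant byte at the lowest address.
So the memory order matches the most-significant-first order: 89 3F F5 57.

89 3F F5 57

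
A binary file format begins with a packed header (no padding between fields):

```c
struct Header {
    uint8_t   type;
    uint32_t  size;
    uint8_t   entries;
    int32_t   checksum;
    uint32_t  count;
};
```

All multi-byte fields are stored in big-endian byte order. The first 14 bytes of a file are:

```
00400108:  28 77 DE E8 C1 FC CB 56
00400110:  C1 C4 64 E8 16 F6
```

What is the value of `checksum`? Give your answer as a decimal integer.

`checksum` follows `type` (1 B), `size` (4 B), `entries` (1 B), so it starts at offset 1 + 4 + 1 = 6 and occupies 4 bytes.
Bytes at offsets 6..9: CB 56 C1 C4.
Big-endian: lowest address holds the most-significant byte.
The bytes are already most-significant first: 0xCB56C1C4.
Top bit is set, so as a signed 32-bit value this is 0xCB56C1C4 − 2^32 = -883506748.

-883506748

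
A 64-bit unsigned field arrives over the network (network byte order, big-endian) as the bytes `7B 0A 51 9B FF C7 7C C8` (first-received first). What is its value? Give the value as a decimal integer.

In big-endian order the high byte comes first in memory.
The bytes are already most-significant first: 0x7B0A519BFFC77CC8.
0x7B0A519BFFC77CC8 = 8865988546885287112.

8865988546885287112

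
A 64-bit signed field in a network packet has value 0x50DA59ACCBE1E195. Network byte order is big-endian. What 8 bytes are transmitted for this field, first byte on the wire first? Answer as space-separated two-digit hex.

Split into bytes (most-significant first): 50 DA 59 AC CB E1 E1 95.
In big-endian order the high byte comes first in memory.
So the memory order matches the most-significant-first order: 50 DA 59 AC CB E1 E1 95.

50 DA 59 AC CB E1 E1 95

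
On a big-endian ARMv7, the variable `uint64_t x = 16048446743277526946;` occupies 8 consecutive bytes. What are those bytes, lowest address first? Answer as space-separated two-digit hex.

DE B7 89 48 E1 D4 DF A2

16048446743277526946 in hexadecimal, padded to 64 bits, is 0xDEB78948E1D4DFA2.
Split into bytes (most-significant first): DE B7 89 48 E1 D4 DF A2.
Big-endian: lowest address holds the most-significant byte.
So the memory order matches the most-significant-first order: DE B7 89 48 E1 D4 DF A2.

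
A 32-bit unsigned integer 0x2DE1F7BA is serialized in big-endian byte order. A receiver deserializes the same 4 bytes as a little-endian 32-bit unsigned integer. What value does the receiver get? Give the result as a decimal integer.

Stored big-endian, the bytes at ascending addresses are 2D E1 F7 BA.
Read back as little-endian, the first byte is least significant, giving 0xBAF7E12D.
0xBAF7E12D = 3136807213.

3136807213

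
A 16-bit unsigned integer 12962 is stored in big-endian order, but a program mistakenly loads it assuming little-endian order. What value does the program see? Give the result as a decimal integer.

41522

12962 in 16-bit hexadecimal is 0x32A2.
Stored big-endian, the bytes at ascending addresses are 32 A2.
Read back as little-endian, the first byte is least significant, giving 0xA232.
0xA232 = 41522.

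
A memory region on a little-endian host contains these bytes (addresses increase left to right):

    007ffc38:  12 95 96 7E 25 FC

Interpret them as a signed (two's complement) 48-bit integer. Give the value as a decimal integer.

In little-endian order the low byte comes first in memory.
Reassemble most-significant byte first: FC 25 7E 96 95 12 → 0xFC257E969512.
Top bit is set, so as a signed 48-bit value this is 0xFC257E969512 − 2^48 = -4237008923374.

-4237008923374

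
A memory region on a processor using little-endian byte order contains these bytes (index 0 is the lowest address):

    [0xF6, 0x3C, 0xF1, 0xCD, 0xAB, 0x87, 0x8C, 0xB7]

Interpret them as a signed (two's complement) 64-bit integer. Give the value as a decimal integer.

-5220648696064951050

In little-endian order the low byte comes first in memory.
Reassemble most-significant byte first: B7 8C 87 AB CD F1 3C F6 → 0xB78C87ABCDF13CF6.
Top bit is set, so as a signed 64-bit value this is 0xB78C87ABCDF13CF6 − 2^64 = -5220648696064951050.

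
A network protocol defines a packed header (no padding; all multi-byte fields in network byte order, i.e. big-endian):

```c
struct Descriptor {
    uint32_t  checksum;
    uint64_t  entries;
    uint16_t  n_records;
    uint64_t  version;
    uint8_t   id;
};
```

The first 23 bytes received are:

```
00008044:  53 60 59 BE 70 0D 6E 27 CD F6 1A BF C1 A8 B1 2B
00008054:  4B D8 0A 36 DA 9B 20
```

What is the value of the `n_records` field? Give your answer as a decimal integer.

49576

`n_records` follows `checksum` (4 B), `entries` (8 B), so it starts at offset 4 + 8 = 12 and occupies 2 bytes.
Bytes at offsets 12..13: C1 A8.
Big-endian: lowest address holds the most-significant byte.
The bytes are already most-significant first: 0xC1A8.
0xC1A8 = 49576.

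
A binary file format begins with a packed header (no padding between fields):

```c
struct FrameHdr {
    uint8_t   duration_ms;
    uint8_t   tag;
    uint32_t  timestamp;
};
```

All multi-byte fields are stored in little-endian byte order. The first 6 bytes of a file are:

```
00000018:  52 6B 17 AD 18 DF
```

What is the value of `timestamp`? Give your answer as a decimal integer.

`timestamp` follows `duration_ms` (1 B), `tag` (1 B), so it starts at offset 1 + 1 = 2 and occupies 4 bytes.
Bytes at offsets 2..5: 17 AD 18 DF.
In little-endian order the low byte comes first in memory.
Reassemble most-significant byte first: DF 18 AD 17 → 0xDF18AD17.
0xDF18AD17 = 3742936343.

3742936343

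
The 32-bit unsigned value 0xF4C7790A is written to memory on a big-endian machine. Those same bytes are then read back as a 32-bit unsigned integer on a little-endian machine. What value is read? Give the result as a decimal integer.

175753204

Stored big-endian, the bytes at ascending addresses are F4 C7 79 0A.
Read back as little-endian, the first byte is least significant, giving 0x0A79C7F4.
0x0A79C7F4 = 175753204.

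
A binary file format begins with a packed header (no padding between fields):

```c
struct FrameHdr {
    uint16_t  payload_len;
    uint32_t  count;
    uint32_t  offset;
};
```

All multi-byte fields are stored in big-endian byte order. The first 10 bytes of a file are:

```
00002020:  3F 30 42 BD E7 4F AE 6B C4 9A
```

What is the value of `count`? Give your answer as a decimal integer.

1119741775

`count` follows `payload_len` (2 bytes), so it starts at byte offset 2 and occupies 4 bytes.
Bytes at offsets 2..5: 42 BD E7 4F.
In big-endian order the high byte comes first in memory.
The bytes are already most-significant first: 0x42BDE74F.
0x42BDE74F = 1119741775.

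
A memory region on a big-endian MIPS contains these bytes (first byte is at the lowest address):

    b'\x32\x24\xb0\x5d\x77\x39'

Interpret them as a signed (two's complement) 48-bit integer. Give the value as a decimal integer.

Big-endian: lowest address holds the most-significant byte.
The bytes are already most-significant first: 0x3224B05D7739.
0x3224B05D7739 = 55133159126841.

55133159126841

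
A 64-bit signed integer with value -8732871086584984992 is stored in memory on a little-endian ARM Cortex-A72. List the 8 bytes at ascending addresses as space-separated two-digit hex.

60 8A D2 F6 03 9C CE 86

Two's complement of -8732871086584984992 in 64 bits: 8732871086584984992 = 0x793163FC092D75A0; invert → 0x86CE9C03F6D28A5F; add 1 → 0x86CE9C03F6D28A60.
Split into bytes (most-significant first): 86 CE 9C 03 F6 D2 8A 60.
Little-endian: lowest address holds the least-significant byte.
So at ascending addresses the bytes are 60 8A D2 F6 03 9C CE 86.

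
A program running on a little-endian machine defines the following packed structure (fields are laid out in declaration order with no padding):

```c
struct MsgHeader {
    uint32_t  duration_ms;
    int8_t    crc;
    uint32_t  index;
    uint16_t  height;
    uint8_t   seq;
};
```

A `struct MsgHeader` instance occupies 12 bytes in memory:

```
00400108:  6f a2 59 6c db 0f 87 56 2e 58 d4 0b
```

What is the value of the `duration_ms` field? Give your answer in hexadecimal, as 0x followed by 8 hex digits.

0x6C59A26F

`duration_ms` is the first field, at byte offset 0, occupying 4 bytes.
Bytes at offsets 0..3: 6F A2 59 6C.
In little-endian order the low byte comes first in memory.
Reassemble most-significant byte first: 6C 59 A2 6F → 0x6C59A26F.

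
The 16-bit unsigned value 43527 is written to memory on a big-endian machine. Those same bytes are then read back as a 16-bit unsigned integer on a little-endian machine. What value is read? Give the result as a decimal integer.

43527 in 16-bit hexadecimal is 0xAA07.
Stored big-endian, the bytes at ascending addresses are AA 07.
Read back as little-endian, the first byte is least significant, giving 0x07AA.
0x07AA = 1962.

1962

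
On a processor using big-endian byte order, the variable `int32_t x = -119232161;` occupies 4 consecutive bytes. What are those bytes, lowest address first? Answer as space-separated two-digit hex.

F8 E4 A9 5F

Two's complement of -119232161 in 32 bits: 119232161 = 0x071B56A1; invert → 0xF8E4A95E; add 1 → 0xF8E4A95F.
Split into bytes (most-significant first): F8 E4 A9 5F.
In big-endian order the high byte comes first in memory.
So the memory order matches the most-significant-first order: F8 E4 A9 5F.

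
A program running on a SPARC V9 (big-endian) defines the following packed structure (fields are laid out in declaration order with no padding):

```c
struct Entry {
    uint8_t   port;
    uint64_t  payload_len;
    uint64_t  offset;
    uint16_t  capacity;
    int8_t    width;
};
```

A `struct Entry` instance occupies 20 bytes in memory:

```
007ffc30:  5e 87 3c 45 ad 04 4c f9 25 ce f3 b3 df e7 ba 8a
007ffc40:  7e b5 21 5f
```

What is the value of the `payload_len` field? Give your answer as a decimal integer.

`payload_len` follows `port` (1 byte), so it starts at byte offset 1 and occupies 8 bytes.
Bytes at offsets 1..8: 87 3C 45 AD 04 4C F9 25.
Big-endian stores the most-significant byte at the lowest address.
The bytes are already most-significant first: 0x873C45AD044CF925.
0x873C45AD044CF925 = 9744740303126722853.

9744740303126722853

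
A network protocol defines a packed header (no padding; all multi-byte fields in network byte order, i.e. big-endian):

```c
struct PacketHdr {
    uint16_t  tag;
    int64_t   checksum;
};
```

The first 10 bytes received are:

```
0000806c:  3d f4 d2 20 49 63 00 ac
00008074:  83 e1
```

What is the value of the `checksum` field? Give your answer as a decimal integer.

-3305561436928048159

`checksum` follows `tag` (2 bytes), so it starts at byte offset 2 and occupies 8 bytes.
Bytes at offsets 2..9: D2 20 49 63 00 AC 83 E1.
Big-endian: lowest address holds the most-significant byte.
The bytes are already most-significant first: 0xD220496300AC83E1.
Top bit is set, so as a signed 64-bit value this is 0xD220496300AC83E1 − 2^64 = -3305561436928048159.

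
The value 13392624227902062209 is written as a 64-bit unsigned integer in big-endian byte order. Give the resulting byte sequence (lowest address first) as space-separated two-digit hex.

B9 DC 28 C7 32 64 7E 81

13392624227902062209 in hexadecimal, padded to 64 bits, is 0xB9DC28C732647E81.
Split into bytes (most-significant first): B9 DC 28 C7 32 64 7E 81.
Big-endian stores the most-significant byte at the lowest address.
So the memory order matches the most-significant-first order: B9 DC 28 C7 32 64 7E 81.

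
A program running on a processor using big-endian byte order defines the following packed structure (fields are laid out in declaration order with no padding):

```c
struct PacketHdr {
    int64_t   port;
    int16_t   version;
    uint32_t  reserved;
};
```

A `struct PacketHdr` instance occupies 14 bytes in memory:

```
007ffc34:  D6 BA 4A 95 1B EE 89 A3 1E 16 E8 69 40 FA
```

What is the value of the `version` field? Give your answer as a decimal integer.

`version` follows `port` (8 bytes), so it starts at byte offset 8 and occupies 2 bytes.
Bytes at offsets 8..9: 1E 16.
Big-endian stores the most-significant byte at the lowest address.
The bytes are already most-significant first: 0x1E16.
0x1E16 = 7702.

7702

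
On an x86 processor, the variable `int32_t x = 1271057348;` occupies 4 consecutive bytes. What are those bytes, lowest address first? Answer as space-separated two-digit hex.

C4 CB C2 4B

1271057348 in hexadecimal, padded to 32 bits, is 0x4BC2CBC4.
Split into bytes (most-significant first): 4B C2 CB C4.
Little-endian: lowest address holds the least-significant byte.
So at ascending addresses the bytes are C4 CB C2 4B.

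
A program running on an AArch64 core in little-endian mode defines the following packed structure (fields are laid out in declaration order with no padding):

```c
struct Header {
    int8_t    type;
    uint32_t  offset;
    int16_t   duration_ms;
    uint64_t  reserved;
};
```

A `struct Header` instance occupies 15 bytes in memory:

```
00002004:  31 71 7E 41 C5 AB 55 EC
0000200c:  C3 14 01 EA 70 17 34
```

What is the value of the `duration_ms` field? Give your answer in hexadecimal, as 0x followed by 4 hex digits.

`duration_ms` follows `type` (1 B), `offset` (4 B), so it starts at offset 1 + 4 = 5 and occupies 2 bytes.
Bytes at offsets 5..6: AB 55.
Little-endian: lowest address holds the least-significant byte.
Reassemble most-significant byte first: 55 AB → 0x55AB.

0x55AB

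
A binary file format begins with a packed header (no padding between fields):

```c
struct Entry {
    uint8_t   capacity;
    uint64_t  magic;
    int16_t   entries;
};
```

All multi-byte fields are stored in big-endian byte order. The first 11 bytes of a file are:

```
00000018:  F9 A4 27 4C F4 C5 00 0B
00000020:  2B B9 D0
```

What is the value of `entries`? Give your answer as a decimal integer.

-17968

`entries` follows `capacity` (1 B), `magic` (8 B), so it starts at offset 1 + 8 = 9 and occupies 2 bytes.
Bytes at offsets 9..10: B9 D0.
Big-endian: lowest address holds the most-significant byte.
The bytes are already most-significant first: 0xB9D0.
Top bit is set, so as a signed 16-bit value this is 0xB9D0 − 2^16 = -17968.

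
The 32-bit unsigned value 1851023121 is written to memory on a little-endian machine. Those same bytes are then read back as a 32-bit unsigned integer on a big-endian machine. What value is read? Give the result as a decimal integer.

291460206

1851023121 in 32-bit hexadecimal is 0x6E545F11.
Stored little-endian, the bytes at ascending addresses are 11 5F 54 6E.
Read back as big-endian, the last byte is least significant, giving 0x115F546E.
0x115F546E = 291460206.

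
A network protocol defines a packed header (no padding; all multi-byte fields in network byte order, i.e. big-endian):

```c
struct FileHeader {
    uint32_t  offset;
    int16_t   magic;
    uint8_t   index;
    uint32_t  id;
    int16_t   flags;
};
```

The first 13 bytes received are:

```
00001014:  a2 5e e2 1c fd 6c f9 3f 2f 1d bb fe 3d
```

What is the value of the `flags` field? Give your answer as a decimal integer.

`flags` follows `offset` (4 B), `magic` (2 B), `index` (1 B), `id` (4 B), so it starts at offset 4 + 2 + 1 + 4 = 11 and occupies 2 bytes.
Bytes at offsets 11..12: FE 3D.
Big-endian: lowest address holds the most-significant byte.
The bytes are already most-significant first: 0xFE3D.
Top bit is set, so as a signed 16-bit value this is 0xFE3D − 2^16 = -451.

-451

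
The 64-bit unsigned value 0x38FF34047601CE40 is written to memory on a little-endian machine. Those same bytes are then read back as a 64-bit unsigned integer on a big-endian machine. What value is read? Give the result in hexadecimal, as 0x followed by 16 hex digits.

0x40CE01760434FF38

Stored little-endian, the bytes at ascending addresses are 40 CE 01 76 04 34 FF 38.
Read back as big-endian, the last byte is least significant, giving 0x40CE01760434FF38.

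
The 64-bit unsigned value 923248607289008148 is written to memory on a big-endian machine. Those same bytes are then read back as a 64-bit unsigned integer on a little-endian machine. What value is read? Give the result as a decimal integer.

923248607289008148 in 64-bit hexadecimal is 0x0CD009B77CD5E014.
Stored big-endian, the bytes at ascending addresses are 0C D0 09 B7 7C D5 E0 14.
Read back as little-endian, the first byte is least significant, giving 0x14E0D57CB709D00C.
0x14E0D57CB709D00C = 1504437007165280268.

1504437007165280268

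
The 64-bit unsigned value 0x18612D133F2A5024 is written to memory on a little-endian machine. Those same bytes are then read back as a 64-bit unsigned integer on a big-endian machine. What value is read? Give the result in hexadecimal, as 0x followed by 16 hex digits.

0x24502A3F132D6118

Stored little-endian, the bytes at ascending addresses are 24 50 2A 3F 13 2D 61 18.
Read back as big-endian, the last byte is least significant, giving 0x24502A3F132D6118.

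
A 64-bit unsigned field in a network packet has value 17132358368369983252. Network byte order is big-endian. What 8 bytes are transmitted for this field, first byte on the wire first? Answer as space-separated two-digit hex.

ED C2 5D 2A 37 62 3F 14

17132358368369983252 in hexadecimal, padded to 64 bits, is 0xEDC25D2A37623F14.
Split into bytes (most-significant first): ED C2 5D 2A 37 62 3F 14.
Big-endian: lowest address holds the most-significant byte.
So the memory order matches the most-significant-first order: ED C2 5D 2A 37 62 3F 14.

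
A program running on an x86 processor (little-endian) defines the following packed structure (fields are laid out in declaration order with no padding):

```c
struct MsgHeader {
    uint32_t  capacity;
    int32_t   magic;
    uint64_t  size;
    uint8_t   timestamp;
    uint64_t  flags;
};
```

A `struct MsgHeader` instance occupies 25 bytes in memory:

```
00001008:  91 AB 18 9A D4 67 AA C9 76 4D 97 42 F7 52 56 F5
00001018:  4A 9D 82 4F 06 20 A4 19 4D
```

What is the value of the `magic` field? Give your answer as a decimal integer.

`magic` follows `capacity` (4 bytes), so it starts at byte offset 4 and occupies 4 bytes.
Bytes at offsets 4..7: D4 67 AA C9.
Little-endian stores the least-significant byte at the lowest address.
Reassemble most-significant byte first: C9 AA 67 D4 → 0xC9AA67D4.
Top bit is set, so as a signed 32-bit value this is 0xC9AA67D4 − 2^32 = -911579180.

-911579180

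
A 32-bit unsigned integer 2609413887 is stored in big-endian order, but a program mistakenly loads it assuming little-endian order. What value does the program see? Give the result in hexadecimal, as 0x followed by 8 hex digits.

2609413887 in 32-bit hexadecimal is 0x9B887EFF.
Stored big-endian, the bytes at ascending addresses are 9B 88 7E FF.
Read back as little-endian, the first byte is least significant, giving 0xFF7E889B.

0xFF7E889B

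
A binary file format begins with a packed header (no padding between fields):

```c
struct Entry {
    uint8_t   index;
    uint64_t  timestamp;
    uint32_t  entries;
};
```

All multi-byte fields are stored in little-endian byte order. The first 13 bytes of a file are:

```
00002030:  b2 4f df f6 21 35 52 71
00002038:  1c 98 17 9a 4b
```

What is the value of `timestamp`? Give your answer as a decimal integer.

`timestamp` follows `index` (1 byte), so it starts at byte offset 1 and occupies 8 bytes.
Bytes at offsets 1..8: 4F DF F6 21 35 52 71 1C.
Little-endian: lowest address holds the least-significant byte.
Reassemble most-significant byte first: 1C 71 52 35 21 F6 DF 4F → 0x1C71523521F6DF4F.
0x1C71523521F6DF4F = 2049509693586857807.

2049509693586857807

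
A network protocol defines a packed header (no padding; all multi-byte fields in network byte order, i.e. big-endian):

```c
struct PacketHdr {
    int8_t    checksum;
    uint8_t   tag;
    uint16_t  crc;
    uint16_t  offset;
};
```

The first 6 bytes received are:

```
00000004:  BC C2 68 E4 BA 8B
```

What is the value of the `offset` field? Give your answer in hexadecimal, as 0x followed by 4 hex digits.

`offset` follows `checksum` (1 B), `tag` (1 B), `crc` (2 B), so it starts at offset 1 + 1 + 2 = 4 and occupies 2 bytes.
Bytes at offsets 4..5: BA 8B.
Big-endian stores the most-significant byte at the lowest address.
The bytes are already most-significant first: 0xBA8B.

0xBA8B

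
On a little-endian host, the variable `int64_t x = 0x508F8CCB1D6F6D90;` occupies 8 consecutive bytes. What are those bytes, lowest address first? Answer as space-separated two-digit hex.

Split into bytes (most-significant first): 50 8F 8C CB 1D 6F 6D 90.
In little-endian order the low byte comes first in memory.
So at ascending addresses the bytes are 90 6D 6F 1D CB 8C 8F 50.

90 6D 6F 1D CB 8C 8F 50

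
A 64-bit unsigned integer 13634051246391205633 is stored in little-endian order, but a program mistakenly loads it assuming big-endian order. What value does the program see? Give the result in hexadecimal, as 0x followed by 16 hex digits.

0x019F9E4E5FE135BD

13634051246391205633 in 64-bit hexadecimal is 0xBD35E15F4E9E9F01.
Stored little-endian, the bytes at ascending addresses are 01 9F 9E 4E 5F E1 35 BD.
Read back as big-endian, the last byte is least significant, giving 0x019F9E4E5FE135BD.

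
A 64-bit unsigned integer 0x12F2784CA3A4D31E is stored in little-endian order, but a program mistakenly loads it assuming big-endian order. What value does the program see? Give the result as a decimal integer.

2221300062493405714

Stored little-endian, the bytes at ascending addresses are 1E D3 A4 A3 4C 78 F2 12.
Read back as big-endian, the last byte is least significant, giving 0x1ED3A4A34C78F212.
0x1ED3A4A34C78F212 = 2221300062493405714.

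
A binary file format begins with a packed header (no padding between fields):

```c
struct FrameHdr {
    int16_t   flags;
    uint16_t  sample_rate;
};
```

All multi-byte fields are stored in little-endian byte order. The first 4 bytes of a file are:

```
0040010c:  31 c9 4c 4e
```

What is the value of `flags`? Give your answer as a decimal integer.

`flags` is the first field, at byte offset 0, occupying 2 bytes.
Bytes at offsets 0..1: 31 C9.
Little-endian: lowest address holds the least-significant byte.
Reassemble most-significant byte first: C9 31 → 0xC931.
Top bit is set, so as a signed 16-bit value this is 0xC931 − 2^16 = -14031.

-14031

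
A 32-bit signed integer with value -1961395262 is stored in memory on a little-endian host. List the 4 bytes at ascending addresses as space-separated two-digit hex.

C2 7B 17 8B

Two's complement of -1961395262 in 32 bits: 1961395262 = 0x74E8843E; invert → 0x8B177BC1; add 1 → 0x8B177BC2.
Split into bytes (most-significant first): 8B 17 7B C2.
Little-endian: lowest address holds the least-significant byte.
So at ascending addresses the bytes are C2 7B 17 8B.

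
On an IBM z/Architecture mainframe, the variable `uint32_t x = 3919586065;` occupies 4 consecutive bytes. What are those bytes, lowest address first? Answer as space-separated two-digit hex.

E9 A0 23 11

3919586065 in hexadecimal, padded to 32 bits, is 0xE9A02311.
Split into bytes (most-significant first): E9 A0 23 11.
Big-endian: lowest address holds the most-significant byte.
So the memory order matches the most-significant-first order: E9 A0 23 11.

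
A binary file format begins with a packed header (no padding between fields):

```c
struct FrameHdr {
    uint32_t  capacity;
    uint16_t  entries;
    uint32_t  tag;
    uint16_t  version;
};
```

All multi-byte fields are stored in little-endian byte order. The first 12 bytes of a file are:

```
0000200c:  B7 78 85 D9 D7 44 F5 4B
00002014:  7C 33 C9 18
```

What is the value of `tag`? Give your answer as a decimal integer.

863783925

`tag` follows `capacity` (4 B), `entries` (2 B), so it starts at offset 4 + 2 = 6 and occupies 4 bytes.
Bytes at offsets 6..9: F5 4B 7C 33.
Little-endian stores the least-significant byte at the lowest address.
Reassemble most-significant byte first: 33 7C 4B F5 → 0x337C4BF5.
0x337C4BF5 = 863783925.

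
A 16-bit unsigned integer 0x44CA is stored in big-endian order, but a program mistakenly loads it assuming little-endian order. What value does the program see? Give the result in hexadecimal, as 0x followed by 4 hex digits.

0xCA44

Stored big-endian, the bytes at ascending addresses are 44 CA.
Read back as little-endian, the first byte is least significant, giving 0xCA44.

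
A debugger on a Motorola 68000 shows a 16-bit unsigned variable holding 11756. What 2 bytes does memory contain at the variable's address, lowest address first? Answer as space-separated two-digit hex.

2D EC

11756 in hexadecimal, padded to 16 bits, is 0x2DEC.
Split into bytes (most-significant first): 2D EC.
Big-endian stores the most-significant byte at the lowest address.
So the memory order matches the most-significant-first order: 2D EC.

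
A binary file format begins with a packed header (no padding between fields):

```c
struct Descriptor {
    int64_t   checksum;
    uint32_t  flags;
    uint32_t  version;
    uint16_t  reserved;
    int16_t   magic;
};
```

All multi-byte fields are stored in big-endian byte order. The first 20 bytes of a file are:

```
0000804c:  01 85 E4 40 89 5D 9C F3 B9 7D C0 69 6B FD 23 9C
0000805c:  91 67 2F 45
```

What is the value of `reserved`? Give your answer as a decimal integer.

`reserved` follows `checksum` (8 B), `flags` (4 B), `version` (4 B), so it starts at offset 8 + 4 + 4 = 16 and occupies 2 bytes.
Bytes at offsets 16..17: 91 67.
Big-endian stores the most-significant byte at the lowest address.
The bytes are already most-significant first: 0x9167.
0x9167 = 37223.

37223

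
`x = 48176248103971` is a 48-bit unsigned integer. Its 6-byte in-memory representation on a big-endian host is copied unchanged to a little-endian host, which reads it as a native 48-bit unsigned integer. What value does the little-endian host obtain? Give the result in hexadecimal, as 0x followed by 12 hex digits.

0x23A427E8D02B

48176248103971 in 48-bit hexadecimal is 0x2BD0E827A423.
Stored big-endian, the bytes at ascending addresses are 2B D0 E8 27 A4 23.
Read back as little-endian, the first byte is least significant, giving 0x23A427E8D02B.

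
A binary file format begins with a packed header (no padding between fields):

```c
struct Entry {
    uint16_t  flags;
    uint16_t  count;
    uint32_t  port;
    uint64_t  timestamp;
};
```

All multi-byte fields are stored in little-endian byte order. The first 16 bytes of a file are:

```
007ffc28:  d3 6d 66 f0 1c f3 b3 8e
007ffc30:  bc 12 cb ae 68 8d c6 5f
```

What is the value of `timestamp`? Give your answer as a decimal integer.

`timestamp` follows `flags` (2 B), `count` (2 B), `port` (4 B), so it starts at offset 2 + 2 + 4 = 8 and occupies 8 bytes.
Bytes at offsets 8..15: BC 12 CB AE 68 8D C6 5F.
In little-endian order the low byte comes first in memory.
Reassemble most-significant byte first: 5F C6 8D 68 AE CB 12 BC → 0x5FC68D68AECB12BC.
0x5FC68D68AECB12BC = 6901358959740523196.

6901358959740523196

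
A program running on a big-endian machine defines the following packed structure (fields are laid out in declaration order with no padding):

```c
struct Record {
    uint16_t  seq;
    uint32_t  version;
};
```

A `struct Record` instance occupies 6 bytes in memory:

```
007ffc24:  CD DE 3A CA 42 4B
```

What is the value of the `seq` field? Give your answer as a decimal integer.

`seq` is the first field, at byte offset 0, occupying 2 bytes.
Bytes at offsets 0..1: CD DE.
Big-endian stores the most-significant byte at the lowest address.
The bytes are already most-significant first: 0xCDDE.
0xCDDE = 52702.

52702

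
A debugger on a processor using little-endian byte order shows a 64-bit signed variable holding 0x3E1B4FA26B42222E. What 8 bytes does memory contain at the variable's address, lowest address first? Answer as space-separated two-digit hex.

Split into bytes (most-significant first): 3E 1B 4F A2 6B 42 22 2E.
Little-endian stores the least-significant byte at the lowest address.
So at ascending addresses the bytes are 2E 22 42 6B A2 4F 1B 3E.

2E 22 42 6B A2 4F 1B 3E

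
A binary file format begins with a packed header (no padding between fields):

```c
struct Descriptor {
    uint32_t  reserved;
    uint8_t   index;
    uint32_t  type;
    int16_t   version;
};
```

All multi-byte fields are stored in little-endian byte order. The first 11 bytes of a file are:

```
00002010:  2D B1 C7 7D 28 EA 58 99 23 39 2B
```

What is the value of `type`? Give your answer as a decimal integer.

`type` follows `reserved` (4 B), `index` (1 B), so it starts at offset 4 + 1 = 5 and occupies 4 bytes.
Bytes at offsets 5..8: EA 58 99 23.
Little-endian: lowest address holds the least-significant byte.
Reassemble most-significant byte first: 23 99 58 EA → 0x239958EA.
0x239958EA = 597252330.

597252330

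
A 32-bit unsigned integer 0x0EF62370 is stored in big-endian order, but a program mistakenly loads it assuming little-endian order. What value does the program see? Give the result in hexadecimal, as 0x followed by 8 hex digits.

Stored big-endian, the bytes at ascending addresses are 0E F6 23 70.
Read back as little-endian, the first byte is least significant, giving 0x7023F60E.

0x7023F60E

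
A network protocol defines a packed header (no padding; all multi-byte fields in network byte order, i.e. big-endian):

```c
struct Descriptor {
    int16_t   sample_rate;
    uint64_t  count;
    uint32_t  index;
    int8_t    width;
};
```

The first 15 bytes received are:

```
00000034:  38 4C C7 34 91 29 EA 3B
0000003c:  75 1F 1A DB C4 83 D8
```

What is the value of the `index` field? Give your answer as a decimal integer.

`index` follows `sample_rate` (2 B), `count` (8 B), so it starts at offset 2 + 8 = 10 and occupies 4 bytes.
Bytes at offsets 10..13: 1A DB C4 83.
Big-endian stores the most-significant byte at the lowest address.
The bytes are already most-significant first: 0x1ADBC483.
0x1ADBC483 = 450610307.

450610307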